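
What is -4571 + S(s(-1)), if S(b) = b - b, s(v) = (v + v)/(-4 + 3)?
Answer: -4571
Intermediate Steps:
s(v) = -2*v (s(v) = (2*v)/(-1) = (2*v)*(-1) = -2*v)
S(b) = 0
-4571 + S(s(-1)) = -4571 + 0 = -4571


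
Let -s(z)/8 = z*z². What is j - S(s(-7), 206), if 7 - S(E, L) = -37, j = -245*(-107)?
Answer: 26171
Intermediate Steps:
s(z) = -8*z³ (s(z) = -8*z*z² = -8*z³)
j = 26215
S(E, L) = 44 (S(E, L) = 7 - 1*(-37) = 7 + 37 = 44)
j - S(s(-7), 206) = 26215 - 1*44 = 26215 - 44 = 26171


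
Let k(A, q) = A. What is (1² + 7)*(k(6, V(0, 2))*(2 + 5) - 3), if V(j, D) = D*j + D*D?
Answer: 312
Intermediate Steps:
V(j, D) = D² + D*j (V(j, D) = D*j + D² = D² + D*j)
(1² + 7)*(k(6, V(0, 2))*(2 + 5) - 3) = (1² + 7)*(6*(2 + 5) - 3) = (1 + 7)*(6*7 - 3) = 8*(42 - 3) = 8*39 = 312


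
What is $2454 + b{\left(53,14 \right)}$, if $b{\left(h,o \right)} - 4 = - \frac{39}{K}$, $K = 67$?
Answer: $\frac{164647}{67} \approx 2457.4$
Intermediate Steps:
$b{\left(h,o \right)} = \frac{229}{67}$ ($b{\left(h,o \right)} = 4 - \frac{39}{67} = \frac{229}{67}$)
$2454 + b{\left(53,14 \right)} = 2454 + \frac{229}{67} = \frac{164647}{67}$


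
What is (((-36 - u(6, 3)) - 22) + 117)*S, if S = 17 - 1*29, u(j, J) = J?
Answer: -672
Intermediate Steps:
S = -12 (S = 17 - 29 = -12)
(((-36 - u(6, 3)) - 22) + 117)*S = (((-36 - 1*3) - 22) + 117)*(-12) = (((-36 - 3) - 22) + 117)*(-12) = ((-39 - 22) + 117)*(-12) = (-61 + 117)*(-12) = 56*(-12) = -672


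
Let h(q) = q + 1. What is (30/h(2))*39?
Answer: 390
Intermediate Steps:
h(q) = 1 + q
(30/h(2))*39 = (30/(1 + 2))*39 = (30/3)*39 = (30*(1/3))*39 = 10*39 = 390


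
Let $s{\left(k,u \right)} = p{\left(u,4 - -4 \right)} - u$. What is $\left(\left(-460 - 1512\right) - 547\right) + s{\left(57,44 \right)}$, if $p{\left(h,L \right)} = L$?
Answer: $-2555$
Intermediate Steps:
$s{\left(k,u \right)} = 8 - u$ ($s{\left(k,u \right)} = \left(4 - -4\right) - u = \left(4 + 4\right) - u = 8 - u$)
$\left(\left(-460 - 1512\right) - 547\right) + s{\left(57,44 \right)} = \left(\left(-460 - 1512\right) - 547\right) + \left(8 - 44\right) = \left(-1972 - 547\right) + \left(8 - 44\right) = -2519 - 36 = -2555$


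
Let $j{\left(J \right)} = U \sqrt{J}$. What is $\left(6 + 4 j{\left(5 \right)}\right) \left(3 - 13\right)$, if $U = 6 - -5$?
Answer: $-60 - 440 \sqrt{5} \approx -1043.9$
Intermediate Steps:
$U = 11$ ($U = 6 + 5 = 11$)
$j{\left(J \right)} = 11 \sqrt{J}$
$\left(6 + 4 j{\left(5 \right)}\right) \left(3 - 13\right) = \left(6 + 4 \cdot 11 \sqrt{5}\right) \left(3 - 13\right) = \left(6 + 44 \sqrt{5}\right) \left(-10\right) = -60 - 440 \sqrt{5}$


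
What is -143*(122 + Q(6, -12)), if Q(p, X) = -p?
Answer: -16588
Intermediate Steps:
-143*(122 + Q(6, -12)) = -143*(122 - 1*6) = -143*(122 - 6) = -143*116 = -16588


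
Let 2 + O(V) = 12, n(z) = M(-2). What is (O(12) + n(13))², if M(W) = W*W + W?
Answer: 144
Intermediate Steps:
M(W) = W + W² (M(W) = W² + W = W + W²)
n(z) = 2 (n(z) = -2*(1 - 2) = -2*(-1) = 2)
O(V) = 10 (O(V) = -2 + 12 = 10)
(O(12) + n(13))² = (10 + 2)² = 12² = 144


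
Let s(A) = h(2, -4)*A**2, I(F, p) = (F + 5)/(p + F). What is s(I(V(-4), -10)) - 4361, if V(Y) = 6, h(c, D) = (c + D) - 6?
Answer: -8843/2 ≈ -4421.5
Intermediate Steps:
h(c, D) = -6 + D + c (h(c, D) = (D + c) - 6 = -6 + D + c)
I(F, p) = (5 + F)/(F + p)
s(A) = -8*A**2 (s(A) = (-6 - 4 + 2)*A**2 = -8*A**2)
s(I(V(-4), -10)) - 4361 = -8*(5 + 6)**2/(6 - 10)**2 - 4361 = -8*(11/(-4))**2 - 4361 = -8*(-1/4*11)**2 - 4361 = -8*(-11/4)**2 - 4361 = -8*121/16 - 4361 = -121/2 - 4361 = -8843/2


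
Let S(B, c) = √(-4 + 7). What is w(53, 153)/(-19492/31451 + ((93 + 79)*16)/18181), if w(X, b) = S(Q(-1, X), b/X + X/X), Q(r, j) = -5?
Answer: -571810631*√3/267830900 ≈ -3.6979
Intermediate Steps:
S(B, c) = √3
w(X, b) = √3
w(53, 153)/(-19492/31451 + ((93 + 79)*16)/18181) = √3/(-19492/31451 + ((93 + 79)*16)/18181) = √3/(-19492*1/31451 + (172*16)*(1/18181)) = √3/(-19492/31451 + 2752*(1/18181)) = √3/(-19492/31451 + 2752/18181) = √3/(-267830900/571810631) = √3*(-571810631/267830900) = -571810631*√3/267830900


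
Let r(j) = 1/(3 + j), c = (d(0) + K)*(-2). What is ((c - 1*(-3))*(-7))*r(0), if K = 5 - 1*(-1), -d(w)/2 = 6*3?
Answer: -147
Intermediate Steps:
d(w) = -36 (d(w) = -12*3 = -2*18 = -36)
K = 6 (K = 5 + 1 = 6)
c = 60 (c = (-36 + 6)*(-2) = -30*(-2) = 60)
((c - 1*(-3))*(-7))*r(0) = ((60 - 1*(-3))*(-7))/(3 + 0) = ((60 + 3)*(-7))/3 = (63*(-7))*(⅓) = -441*⅓ = -147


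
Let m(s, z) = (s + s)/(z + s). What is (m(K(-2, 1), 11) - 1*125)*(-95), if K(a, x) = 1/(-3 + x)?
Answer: 249565/21 ≈ 11884.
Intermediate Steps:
m(s, z) = 2*s/(s + z) (m(s, z) = (2*s)/(s + z) = 2*s/(s + z))
(m(K(-2, 1), 11) - 1*125)*(-95) = (2/((-3 + 1)*(1/(-3 + 1) + 11)) - 1*125)*(-95) = (2/(-2*(1/(-2) + 11)) - 125)*(-95) = (2*(-½)/(-½ + 11) - 125)*(-95) = (2*(-½)/(21/2) - 125)*(-95) = (2*(-½)*(2/21) - 125)*(-95) = (-2/21 - 125)*(-95) = -2627/21*(-95) = 249565/21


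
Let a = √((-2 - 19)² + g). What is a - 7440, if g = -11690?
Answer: -7440 + I*√11249 ≈ -7440.0 + 106.06*I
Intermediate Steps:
a = I*√11249 (a = √((-2 - 19)² - 11690) = √((-21)² - 11690) = √(441 - 11690) = √(-11249) = I*√11249 ≈ 106.06*I)
a - 7440 = I*√11249 - 7440 = -7440 + I*√11249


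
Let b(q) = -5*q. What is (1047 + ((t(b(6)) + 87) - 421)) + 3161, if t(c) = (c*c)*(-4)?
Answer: 274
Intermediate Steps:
t(c) = -4*c² (t(c) = c²*(-4) = -4*c²)
(1047 + ((t(b(6)) + 87) - 421)) + 3161 = (1047 + ((-4*(-5*6)² + 87) - 421)) + 3161 = (1047 + ((-4*(-30)² + 87) - 421)) + 3161 = (1047 + ((-4*900 + 87) - 421)) + 3161 = (1047 + ((-3600 + 87) - 421)) + 3161 = (1047 + (-3513 - 421)) + 3161 = (1047 - 3934) + 3161 = -2887 + 3161 = 274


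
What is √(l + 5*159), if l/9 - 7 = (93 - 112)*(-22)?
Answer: 2*√1155 ≈ 67.971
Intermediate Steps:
l = 3825 (l = 63 + 9*((93 - 112)*(-22)) = 63 + 9*(-19*(-22)) = 63 + 9*418 = 63 + 3762 = 3825)
√(l + 5*159) = √(3825 + 5*159) = √(3825 + 795) = √4620 = 2*√1155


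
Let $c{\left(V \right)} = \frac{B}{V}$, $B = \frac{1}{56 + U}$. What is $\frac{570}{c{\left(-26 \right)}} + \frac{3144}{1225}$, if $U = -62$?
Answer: $\frac{108930144}{1225} \approx 88923.0$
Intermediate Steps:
$B = - \frac{1}{6}$ ($B = \frac{1}{56 - 62} = \frac{1}{-6} = - \frac{1}{6} \approx -0.16667$)
$c{\left(V \right)} = - \frac{1}{6 V}$
$\frac{570}{c{\left(-26 \right)}} + \frac{3144}{1225} = \frac{570}{\left(- \frac{1}{6}\right) \frac{1}{-26}} + \frac{3144}{1225} = \frac{570}{\left(- \frac{1}{6}\right) \left(- \frac{1}{26}\right)} + 3144 \cdot \frac{1}{1225} = 570 \frac{1}{\frac{1}{156}} + \frac{3144}{1225} = 570 \cdot 156 + \frac{3144}{1225} = 88920 + \frac{3144}{1225} = \frac{108930144}{1225}$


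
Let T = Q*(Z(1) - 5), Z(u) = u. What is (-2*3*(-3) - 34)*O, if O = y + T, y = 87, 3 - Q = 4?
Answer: -1456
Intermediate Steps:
Q = -1 (Q = 3 - 1*4 = 3 - 4 = -1)
T = 4 (T = -(1 - 5) = -1*(-4) = 4)
O = 91 (O = 87 + 4 = 91)
(-2*3*(-3) - 34)*O = (-2*3*(-3) - 34)*91 = (-6*(-3) - 34)*91 = (18 - 34)*91 = -16*91 = -1456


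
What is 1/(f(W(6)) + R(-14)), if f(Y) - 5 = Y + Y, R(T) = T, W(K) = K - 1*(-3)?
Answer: 1/9 ≈ 0.11111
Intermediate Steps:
W(K) = 3 + K (W(K) = K + 3 = 3 + K)
f(Y) = 5 + 2*Y (f(Y) = 5 + (Y + Y) = 5 + 2*Y)
1/(f(W(6)) + R(-14)) = 1/((5 + 2*(3 + 6)) - 14) = 1/((5 + 2*9) - 14) = 1/((5 + 18) - 14) = 1/(23 - 14) = 1/9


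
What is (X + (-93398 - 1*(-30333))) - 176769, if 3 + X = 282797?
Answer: 42960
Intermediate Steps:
X = 282794 (X = -3 + 282797 = 282794)
(X + (-93398 - 1*(-30333))) - 176769 = (282794 + (-93398 - 1*(-30333))) - 176769 = (282794 + (-93398 + 30333)) - 176769 = (282794 - 63065) - 176769 = 219729 - 176769 = 42960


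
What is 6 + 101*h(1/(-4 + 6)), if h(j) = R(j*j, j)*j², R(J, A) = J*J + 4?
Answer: 6949/64 ≈ 108.58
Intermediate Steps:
R(J, A) = 4 + J² (R(J, A) = J² + 4 = 4 + J²)
h(j) = j²*(4 + j⁴) (h(j) = (4 + (j*j)²)*j² = (4 + (j²)²)*j² = (4 + j⁴)*j² = j²*(4 + j⁴))
6 + 101*h(1/(-4 + 6)) = 6 + 101*((1/(-4 + 6))²*(4 + (1/(-4 + 6))⁴)) = 6 + 101*((1/2)²*(4 + (1/2)⁴)) = 6 + 101*((½)²*(4 + (½)⁴)) = 6 + 101*((4 + 1/16)/4) = 6 + 101*((¼)*(65/16)) = 6 + 101*(65/64) = 6 + 6565/64 = 6949/64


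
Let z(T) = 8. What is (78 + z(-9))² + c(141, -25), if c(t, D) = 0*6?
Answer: 7396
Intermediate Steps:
c(t, D) = 0
(78 + z(-9))² + c(141, -25) = (78 + 8)² + 0 = 86² + 0 = 7396 + 0 = 7396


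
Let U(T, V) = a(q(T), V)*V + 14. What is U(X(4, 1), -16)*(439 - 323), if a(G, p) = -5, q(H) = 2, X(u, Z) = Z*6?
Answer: 10904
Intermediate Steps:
X(u, Z) = 6*Z
U(T, V) = 14 - 5*V (U(T, V) = -5*V + 14 = 14 - 5*V)
U(X(4, 1), -16)*(439 - 323) = (14 - 5*(-16))*(439 - 323) = (14 + 80)*116 = 94*116 = 10904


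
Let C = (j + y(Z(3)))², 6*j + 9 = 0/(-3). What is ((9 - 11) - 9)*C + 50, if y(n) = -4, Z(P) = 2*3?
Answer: -1131/4 ≈ -282.75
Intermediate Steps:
Z(P) = 6
j = -3/2 (j = -3/2 + (0/(-3))/6 = -3/2 + (0*(-⅓))/6 = -3/2 + (⅙)*0 = -3/2 + 0 = -3/2 ≈ -1.5000)
C = 121/4 (C = (-3/2 - 4)² = (-11/2)² = 121/4 ≈ 30.250)
((9 - 11) - 9)*C + 50 = ((9 - 11) - 9)*(121/4) + 50 = (-2 - 9)*(121/4) + 50 = -11*121/4 + 50 = -1331/4 + 50 = -1131/4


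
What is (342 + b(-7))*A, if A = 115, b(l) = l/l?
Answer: 39445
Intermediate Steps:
b(l) = 1
(342 + b(-7))*A = (342 + 1)*115 = 343*115 = 39445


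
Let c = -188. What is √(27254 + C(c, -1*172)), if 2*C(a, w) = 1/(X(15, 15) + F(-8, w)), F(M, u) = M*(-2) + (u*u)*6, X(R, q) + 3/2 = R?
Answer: √3435981945478273/355067 ≈ 165.09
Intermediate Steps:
X(R, q) = -3/2 + R
F(M, u) = -2*M + 6*u² (F(M, u) = -2*M + u²*6 = -2*M + 6*u²)
C(a, w) = 1/(2*(59/2 + 6*w²)) (C(a, w) = 1/(2*((-3/2 + 15) + (-2*(-8) + 6*w²))) = 1/(2*(27/2 + (16 + 6*w²))) = 1/(2*(59/2 + 6*w²)))
√(27254 + C(c, -1*172)) = √(27254 + 1/(59 + 12*(-1*172)²)) = √(27254 + 1/(59 + 12*(-172)²)) = √(27254 + 1/(59 + 12*29584)) = √(27254 + 1/(59 + 355008)) = √(27254 + 1/355067) = √(9676996019/355067) = √3435981945478273/355067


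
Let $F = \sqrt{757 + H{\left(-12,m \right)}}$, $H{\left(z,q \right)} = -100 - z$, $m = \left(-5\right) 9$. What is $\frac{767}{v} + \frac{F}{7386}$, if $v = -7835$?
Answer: $- \frac{767}{7835} + \frac{\sqrt{669}}{7386} \approx -0.094392$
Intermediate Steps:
$m = -45$
$F = \sqrt{669}$ ($F = \sqrt{757 - 88} = \sqrt{669} \approx 25.865$)
$\frac{767}{v} + \frac{F}{7386} = \frac{767}{-7835} + \frac{\sqrt{669}}{7386} = 767 \left(- \frac{1}{7835}\right) + \sqrt{669} \cdot \frac{1}{7386} = - \frac{767}{7835} + \frac{\sqrt{669}}{7386}$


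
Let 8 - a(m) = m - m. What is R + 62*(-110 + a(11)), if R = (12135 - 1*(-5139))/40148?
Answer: -126939339/20074 ≈ -6323.6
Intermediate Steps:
a(m) = 8 (a(m) = 8 - (m - m) = 8 - 1*0 = 8 + 0 = 8)
R = 8637/20074 (R = (12135 + 5139)*(1/40148) = 17274*(1/40148) = 8637/20074 ≈ 0.43026)
R + 62*(-110 + a(11)) = 8637/20074 + 62*(-110 + 8) = 8637/20074 + 62*(-102) = 8637/20074 - 6324 = -126939339/20074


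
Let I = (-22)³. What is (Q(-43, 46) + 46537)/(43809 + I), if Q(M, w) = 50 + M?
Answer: 46544/33161 ≈ 1.4036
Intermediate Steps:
I = -10648
(Q(-43, 46) + 46537)/(43809 + I) = ((50 - 43) + 46537)/(43809 - 10648) = (7 + 46537)/33161 = 46544*(1/33161) = 46544/33161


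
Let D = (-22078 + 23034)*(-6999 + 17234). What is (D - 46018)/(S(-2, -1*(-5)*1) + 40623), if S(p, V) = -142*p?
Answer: 9738642/40907 ≈ 238.07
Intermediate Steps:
D = 9784660 (D = 956*10235 = 9784660)
(D - 46018)/(S(-2, -1*(-5)*1) + 40623) = (9784660 - 46018)/(-142*(-2) + 40623) = 9738642/(284 + 40623) = 9738642/40907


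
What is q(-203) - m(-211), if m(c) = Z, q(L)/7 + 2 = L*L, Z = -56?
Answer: 288505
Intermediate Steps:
q(L) = -14 + 7*L² (q(L) = -14 + 7*(L*L) = -14 + 7*L²)
m(c) = -56
q(-203) - m(-211) = (-14 + 7*(-203)²) - 1*(-56) = (-14 + 7*41209) + 56 = (-14 + 288463) + 56 = 288449 + 56 = 288505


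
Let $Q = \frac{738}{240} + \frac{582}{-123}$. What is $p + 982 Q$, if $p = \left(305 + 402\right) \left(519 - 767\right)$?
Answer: $- \frac{145109567}{820} \approx -1.7696 \cdot 10^{5}$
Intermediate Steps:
$Q = - \frac{2717}{1640}$ ($Q = 738 \cdot \frac{1}{240} + 582 \left(- \frac{1}{123}\right) = \frac{123}{40} - \frac{194}{41} = - \frac{2717}{1640} \approx -1.6567$)
$p = -175336$ ($p = 707 \left(-248\right) = -175336$)
$p + 982 Q = -175336 + 982 \left(- \frac{2717}{1640}\right) = -175336 - \frac{1334047}{820} = - \frac{145109567}{820}$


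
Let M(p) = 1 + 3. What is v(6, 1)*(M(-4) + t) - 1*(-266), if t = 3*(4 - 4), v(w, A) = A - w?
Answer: 246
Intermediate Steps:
t = 0 (t = 3*0 = 0)
M(p) = 4
v(6, 1)*(M(-4) + t) - 1*(-266) = (1 - 1*6)*(4 + 0) - 1*(-266) = (1 - 6)*4 + 266 = -5*4 + 266 = -20 + 266 = 246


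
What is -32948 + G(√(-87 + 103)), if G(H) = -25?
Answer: -32973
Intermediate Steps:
-32948 + G(√(-87 + 103)) = -32948 - 25 = -32973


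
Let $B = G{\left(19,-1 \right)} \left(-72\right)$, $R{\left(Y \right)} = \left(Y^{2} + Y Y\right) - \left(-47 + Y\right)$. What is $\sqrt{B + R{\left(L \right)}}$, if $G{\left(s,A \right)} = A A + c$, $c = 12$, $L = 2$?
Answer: $i \sqrt{883} \approx 29.715 i$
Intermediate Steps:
$R{\left(Y \right)} = 47 - Y + 2 Y^{2}$ ($R{\left(Y \right)} = \left(Y^{2} + Y^{2}\right) - \left(-47 + Y\right) = 2 Y^{2} - \left(-47 + Y\right) = 47 - Y + 2 Y^{2}$)
$G{\left(s,A \right)} = 12 + A^{2}$ ($G{\left(s,A \right)} = A A + 12 = A^{2} + 12 = 12 + A^{2}$)
$B = -936$ ($B = \left(12 + \left(-1\right)^{2}\right) \left(-72\right) = \left(12 + 1\right) \left(-72\right) = 13 \left(-72\right) = -936$)
$\sqrt{B + R{\left(L \right)}} = \sqrt{-936 + \left(47 - 2 + 2 \cdot 2^{2}\right)} = \sqrt{-936 + \left(47 - 2 + 2 \cdot 4\right)} = \sqrt{-936 + \left(47 - 2 + 8\right)} = \sqrt{-936 + 53} = \sqrt{-883} = i \sqrt{883}$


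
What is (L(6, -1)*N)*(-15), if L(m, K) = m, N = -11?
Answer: 990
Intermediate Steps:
(L(6, -1)*N)*(-15) = (6*(-11))*(-15) = -66*(-15) = 990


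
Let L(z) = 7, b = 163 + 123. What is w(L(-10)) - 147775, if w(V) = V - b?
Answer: -148054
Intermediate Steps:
b = 286
w(V) = -286 + V (w(V) = V - 1*286 = V - 286 = -286 + V)
w(L(-10)) - 147775 = (-286 + 7) - 147775 = -279 - 147775 = -148054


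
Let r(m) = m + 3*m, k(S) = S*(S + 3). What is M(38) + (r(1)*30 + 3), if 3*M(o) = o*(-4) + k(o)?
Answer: 1775/3 ≈ 591.67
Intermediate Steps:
k(S) = S*(3 + S)
r(m) = 4*m
M(o) = -4*o/3 + o*(3 + o)/3 (M(o) = (o*(-4) + o*(3 + o))/3 = (-4*o + o*(3 + o))/3 = -4*o/3 + o*(3 + o)/3)
M(38) + (r(1)*30 + 3) = (⅓)*38*(-1 + 38) + ((4*1)*30 + 3) = (⅓)*38*37 + (4*30 + 3) = 1406/3 + (120 + 3) = 1406/3 + 123 = 1775/3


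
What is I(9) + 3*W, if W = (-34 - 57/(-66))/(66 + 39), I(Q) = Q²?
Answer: 61641/770 ≈ 80.053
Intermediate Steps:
W = -243/770 (W = (-34 - 57*(-1/66))/105 = (-34 + 19/22)*(1/105) = -729/22*1/105 = -243/770 ≈ -0.31558)
I(9) + 3*W = 9² + 3*(-243/770) = 81 - 729/770 = 61641/770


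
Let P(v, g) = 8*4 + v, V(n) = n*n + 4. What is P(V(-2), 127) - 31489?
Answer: -31449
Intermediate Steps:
V(n) = 4 + n² (V(n) = n² + 4 = 4 + n²)
P(v, g) = 32 + v
P(V(-2), 127) - 31489 = (32 + (4 + (-2)²)) - 31489 = (32 + (4 + 4)) - 31489 = (32 + 8) - 31489 = 40 - 31489 = -31449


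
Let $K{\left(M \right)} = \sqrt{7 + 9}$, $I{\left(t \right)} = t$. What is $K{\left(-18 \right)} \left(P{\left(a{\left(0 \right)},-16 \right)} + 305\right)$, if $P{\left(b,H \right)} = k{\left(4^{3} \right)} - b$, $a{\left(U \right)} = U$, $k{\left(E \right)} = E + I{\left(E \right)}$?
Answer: $1732$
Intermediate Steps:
$k{\left(E \right)} = 2 E$ ($k{\left(E \right)} = E + E = 2 E$)
$P{\left(b,H \right)} = 128 - b$ ($P{\left(b,H \right)} = 2 \cdot 4^{3} - b = 2 \cdot 64 - b = 128 - b$)
$K{\left(M \right)} = 4$ ($K{\left(M \right)} = \sqrt{16} = 4$)
$K{\left(-18 \right)} \left(P{\left(a{\left(0 \right)},-16 \right)} + 305\right) = 4 \left(\left(128 - 0\right) + 305\right) = 4 \left(\left(128 + 0\right) + 305\right) = 4 \left(128 + 305\right) = 4 \cdot 433 = 1732$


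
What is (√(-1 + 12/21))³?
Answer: -3*I*√21/49 ≈ -0.28057*I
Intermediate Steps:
(√(-1 + 12/21))³ = (√(-1 + 12*(1/21)))³ = (√(-1 + 4/7))³ = (√(-3/7))³ = (I*√21/7)³ = -3*I*√21/49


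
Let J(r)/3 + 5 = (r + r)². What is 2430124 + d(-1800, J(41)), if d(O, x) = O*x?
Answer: -33852476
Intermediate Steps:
J(r) = -15 + 12*r² (J(r) = -15 + 3*(r + r)² = -15 + 3*(2*r)² = -15 + 3*(4*r²) = -15 + 12*r²)
2430124 + d(-1800, J(41)) = 2430124 - 1800*(-15 + 12*41²) = 2430124 - 1800*(-15 + 12*1681) = 2430124 - 1800*(-15 + 20172) = 2430124 - 1800*20157 = 2430124 - 36282600 = -33852476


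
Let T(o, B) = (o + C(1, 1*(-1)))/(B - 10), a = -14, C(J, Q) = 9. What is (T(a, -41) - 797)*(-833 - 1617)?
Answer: 99572900/51 ≈ 1.9524e+6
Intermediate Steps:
T(o, B) = (9 + o)/(-10 + B) (T(o, B) = (o + 9)/(B - 10) = (9 + o)/(-10 + B))
(T(a, -41) - 797)*(-833 - 1617) = ((9 - 14)/(-10 - 41) - 797)*(-833 - 1617) = (-5/(-51) - 797)*(-2450) = (-1/51*(-5) - 797)*(-2450) = (5/51 - 797)*(-2450) = -40642/51*(-2450) = 99572900/51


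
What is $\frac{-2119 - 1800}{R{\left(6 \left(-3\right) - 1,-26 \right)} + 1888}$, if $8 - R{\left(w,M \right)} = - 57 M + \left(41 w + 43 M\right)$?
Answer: $- \frac{3919}{2311} \approx -1.6958$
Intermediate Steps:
$R{\left(w,M \right)} = 8 - 41 w + 14 M$ ($R{\left(w,M \right)} = 8 - \left(- 57 M + \left(41 w + 43 M\right)\right) = 8 - \left(- 14 M + 41 w\right) = 8 + \left(- 41 w + 14 M\right) = 8 - 41 w + 14 M$)
$\frac{-2119 - 1800}{R{\left(6 \left(-3\right) - 1,-26 \right)} + 1888} = \frac{-2119 - 1800}{\left(8 - 41 \left(6 \left(-3\right) - 1\right) + 14 \left(-26\right)\right) + 1888} = - \frac{3919}{\left(8 - 41 \left(-18 - 1\right) - 364\right) + 1888} = - \frac{3919}{\left(8 - -779 - 364\right) + 1888} = - \frac{3919}{\left(8 + 779 - 364\right) + 1888} = - \frac{3919}{423 + 1888} = - \frac{3919}{2311}$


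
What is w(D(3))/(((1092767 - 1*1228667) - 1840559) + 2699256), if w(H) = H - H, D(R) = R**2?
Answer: 0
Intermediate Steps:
w(H) = 0
w(D(3))/(((1092767 - 1*1228667) - 1840559) + 2699256) = 0/(((1092767 - 1*1228667) - 1840559) + 2699256) = 0/(((1092767 - 1228667) - 1840559) + 2699256) = 0/((-135900 - 1840559) + 2699256) = 0/(-1976459 + 2699256) = 0/722797 = 0*(1/722797) = 0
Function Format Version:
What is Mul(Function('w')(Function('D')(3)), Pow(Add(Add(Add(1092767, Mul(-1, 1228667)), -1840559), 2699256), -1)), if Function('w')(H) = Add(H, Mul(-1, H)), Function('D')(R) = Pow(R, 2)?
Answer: 0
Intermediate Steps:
Function('w')(H) = 0
Mul(Function('w')(Function('D')(3)), Pow(Add(Add(Add(1092767, Mul(-1, 1228667)), -1840559), 2699256), -1)) = Mul(0, Pow(Add(Add(Add(1092767, Mul(-1, 1228667)), -1840559), 2699256), -1)) = Mul(0, Pow(Add(Add(Add(1092767, -1228667), -1840559), 2699256), -1)) = Mul(0, Pow(Add(Add(-135900, -1840559), 2699256), -1)) = Mul(0, Pow(Add(-1976459, 2699256), -1)) = Mul(0, Pow(722797, -1)) = Mul(0, Rational(1, 722797)) = 0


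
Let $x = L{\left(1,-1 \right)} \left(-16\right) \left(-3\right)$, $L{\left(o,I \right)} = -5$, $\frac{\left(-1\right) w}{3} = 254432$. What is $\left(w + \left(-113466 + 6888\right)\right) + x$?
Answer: $-870114$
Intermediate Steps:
$w = -763296$ ($w = \left(-3\right) 254432 = -763296$)
$x = -240$ ($x = \left(-5\right) \left(-16\right) \left(-3\right) = 80 \left(-3\right) = -240$)
$\left(w + \left(-113466 + 6888\right)\right) + x = \left(-763296 + \left(-113466 + 6888\right)\right) - 240 = \left(-763296 - 106578\right) - 240 = -869874 - 240 = -870114$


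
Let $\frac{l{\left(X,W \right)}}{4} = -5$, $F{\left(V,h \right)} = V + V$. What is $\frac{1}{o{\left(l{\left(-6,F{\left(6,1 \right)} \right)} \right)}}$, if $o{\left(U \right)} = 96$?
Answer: $\frac{1}{96} \approx 0.010417$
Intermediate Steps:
$F{\left(V,h \right)} = 2 V$
$l{\left(X,W \right)} = -20$ ($l{\left(X,W \right)} = 4 \left(-5\right) = -20$)
$\frac{1}{o{\left(l{\left(-6,F{\left(6,1 \right)} \right)} \right)}} = \frac{1}{96}$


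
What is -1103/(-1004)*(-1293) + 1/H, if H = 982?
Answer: -700253387/492964 ≈ -1420.5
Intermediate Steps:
-1103/(-1004)*(-1293) + 1/H = -1103/(-1004)*(-1293) + 1/982 = -1103*(-1/1004)*(-1293) + 1/982 = (1103/1004)*(-1293) + 1/982 = -1426179/1004 + 1/982 = -700253387/492964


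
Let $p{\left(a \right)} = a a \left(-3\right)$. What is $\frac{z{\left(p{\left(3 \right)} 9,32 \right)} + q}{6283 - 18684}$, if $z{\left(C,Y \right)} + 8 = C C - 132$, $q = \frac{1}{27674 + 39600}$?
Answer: $- \frac{3963044067}{834264874} \approx -4.7503$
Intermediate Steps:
$p{\left(a \right)} = - 3 a^{2}$ ($p{\left(a \right)} = a^{2} \left(-3\right) = - 3 a^{2}$)
$q = \frac{1}{67274} \approx 1.4865 \cdot 10^{-5}$
$z{\left(C,Y \right)} = -140 + C^{2}$ ($z{\left(C,Y \right)} = -8 + \left(C C - 132\right) = -8 + \left(C^{2} - 132\right) = -8 + \left(-132 + C^{2}\right) = -140 + C^{2}$)
$\frac{z{\left(p{\left(3 \right)} 9,32 \right)} + q}{6283 - 18684} = \frac{\left(-140 + \left(- 3 \cdot 3^{2} \cdot 9\right)^{2}\right) + \frac{1}{67274}}{6283 - 18684} = \frac{\left(-140 + \left(\left(-3\right) 9 \cdot 9\right)^{2}\right) + \frac{1}{67274}}{-12401} = \left(\left(-140 + \left(\left(-27\right) 9\right)^{2}\right) + \frac{1}{67274}\right) \left(- \frac{1}{12401}\right) = \left(\left(-140 + \left(-243\right)^{2}\right) + \frac{1}{67274}\right) \left(- \frac{1}{12401}\right) = \left(\left(-140 + 59049\right) + \frac{1}{67274}\right) \left(- \frac{1}{12401}\right) = \left(58909 + \frac{1}{67274}\right) \left(- \frac{1}{12401}\right) = \frac{3963044067}{67274} \left(- \frac{1}{12401}\right) = - \frac{3963044067}{834264874}$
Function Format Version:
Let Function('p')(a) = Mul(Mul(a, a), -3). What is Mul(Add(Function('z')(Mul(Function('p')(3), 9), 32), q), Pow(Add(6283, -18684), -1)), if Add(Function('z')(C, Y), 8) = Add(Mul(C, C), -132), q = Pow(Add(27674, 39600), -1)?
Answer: Rational(-3963044067, 834264874) ≈ -4.7503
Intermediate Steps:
Function('p')(a) = Mul(-3, Pow(a, 2)) (Function('p')(a) = Mul(Pow(a, 2), -3) = Mul(-3, Pow(a, 2)))
q = Rational(1, 67274) (q = Pow(67274, -1) = Rational(1, 67274) ≈ 1.4865e-5)
Function('z')(C, Y) = Add(-140, Pow(C, 2)) (Function('z')(C, Y) = Add(-8, Add(Mul(C, C), -132)) = Add(-8, Add(Pow(C, 2), -132)) = Add(-8, Add(-132, Pow(C, 2))) = Add(-140, Pow(C, 2)))
Mul(Add(Function('z')(Mul(Function('p')(3), 9), 32), q), Pow(Add(6283, -18684), -1)) = Mul(Add(Add(-140, Pow(Mul(Mul(-3, Pow(3, 2)), 9), 2)), Rational(1, 67274)), Pow(Add(6283, -18684), -1)) = Mul(Add(Add(-140, Pow(Mul(Mul(-3, 9), 9), 2)), Rational(1, 67274)), Pow(-12401, -1)) = Mul(Add(Add(-140, Pow(Mul(-27, 9), 2)), Rational(1, 67274)), Rational(-1, 12401)) = Mul(Add(Add(-140, Pow(-243, 2)), Rational(1, 67274)), Rational(-1, 12401)) = Mul(Add(Add(-140, 59049), Rational(1, 67274)), Rational(-1, 12401)) = Mul(Add(58909, Rational(1, 67274)), Rational(-1, 12401)) = Mul(Rational(3963044067, 67274), Rational(-1, 12401)) = Rational(-3963044067, 834264874)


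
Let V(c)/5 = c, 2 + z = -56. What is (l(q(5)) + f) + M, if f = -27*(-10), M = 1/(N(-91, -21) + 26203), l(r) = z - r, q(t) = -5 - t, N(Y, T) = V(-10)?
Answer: 5805967/26153 ≈ 222.00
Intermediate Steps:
z = -58 (z = -2 - 56 = -58)
V(c) = 5*c
N(Y, T) = -50 (N(Y, T) = 5*(-10) = -50)
l(r) = -58 - r
M = 1/26153 (M = 1/(-50 + 26203) = 1/26153 ≈ 3.8237e-5)
f = 270
(l(q(5)) + f) + M = ((-58 - (-5 - 1*5)) + 270) + 1/26153 = ((-58 - (-5 - 5)) + 270) + 1/26153 = ((-58 - 1*(-10)) + 270) + 1/26153 = ((-58 + 10) + 270) + 1/26153 = (-48 + 270) + 1/26153 = 222 + 1/26153 = 5805967/26153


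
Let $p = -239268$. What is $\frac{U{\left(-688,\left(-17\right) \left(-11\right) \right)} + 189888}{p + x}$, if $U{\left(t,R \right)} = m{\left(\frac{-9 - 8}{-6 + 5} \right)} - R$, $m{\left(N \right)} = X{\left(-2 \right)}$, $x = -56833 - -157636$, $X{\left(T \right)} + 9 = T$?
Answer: $- \frac{12646}{9231} \approx -1.3699$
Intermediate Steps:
$X{\left(T \right)} = -9 + T$
$x = 100803$ ($x = -56833 + 157636 = 100803$)
$m{\left(N \right)} = -11$ ($m{\left(N \right)} = -9 - 2 = -11$)
$U{\left(t,R \right)} = -11 - R$
$\frac{U{\left(-688,\left(-17\right) \left(-11\right) \right)} + 189888}{p + x} = \frac{\left(-11 - \left(-17\right) \left(-11\right)\right) + 189888}{-239268 + 100803} = \frac{\left(-11 - 187\right) + 189888}{-138465} = \left(\left(-11 - 187\right) + 189888\right) \left(- \frac{1}{138465}\right) = \left(-198 + 189888\right) \left(- \frac{1}{138465}\right) = 189690 \left(- \frac{1}{138465}\right) = - \frac{12646}{9231}$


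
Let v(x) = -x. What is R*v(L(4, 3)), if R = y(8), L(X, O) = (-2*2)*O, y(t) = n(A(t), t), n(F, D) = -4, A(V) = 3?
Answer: -48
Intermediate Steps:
y(t) = -4
L(X, O) = -4*O
R = -4
R*v(L(4, 3)) = -(-4)*(-4*3) = -(-4)*(-12) = -4*12 = -48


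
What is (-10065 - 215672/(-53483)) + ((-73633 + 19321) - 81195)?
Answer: -7785411604/53483 ≈ -1.4557e+5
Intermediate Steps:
(-10065 - 215672/(-53483)) + ((-73633 + 19321) - 81195) = (-10065 - 215672*(-1/53483)) + (-54312 - 81195) = (-10065 + 215672/53483) - 135507 = -538090723/53483 - 135507 = -7785411604/53483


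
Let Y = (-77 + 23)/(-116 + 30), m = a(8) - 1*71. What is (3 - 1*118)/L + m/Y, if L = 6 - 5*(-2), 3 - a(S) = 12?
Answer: -58145/432 ≈ -134.59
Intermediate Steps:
a(S) = -9 (a(S) = 3 - 1*12 = 3 - 12 = -9)
L = 16 (L = 6 + 10 = 16)
m = -80 (m = -9 - 1*71 = -9 - 71 = -80)
Y = 27/43 (Y = -54/(-86) = -54*(-1/86) = 27/43 ≈ 0.62791)
(3 - 1*118)/L + m/Y = (3 - 1*118)/16 - 80/27/43 = (3 - 118)*(1/16) - 80*43/27 = -115*1/16 - 3440/27 = -115/16 - 3440/27 = -58145/432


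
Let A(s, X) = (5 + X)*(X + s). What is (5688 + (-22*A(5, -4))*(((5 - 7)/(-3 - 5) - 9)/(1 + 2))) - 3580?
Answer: 13033/6 ≈ 2172.2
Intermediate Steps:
(5688 + (-22*A(5, -4))*(((5 - 7)/(-3 - 5) - 9)/(1 + 2))) - 3580 = (5688 + (-22*((-4)² + 5*(-4) + 5*5 - 4*5))*(((5 - 7)/(-3 - 5) - 9)/(1 + 2))) - 3580 = (5688 + (-22*(16 - 20 + 25 - 20))*((-2/(-8) - 9)/3)) - 3580 = (5688 + (-22*1)*((-2*(-⅛) - 9)*(⅓))) - 3580 = (5688 - 22*(¼ - 9)/3) - 3580 = (5688 - (-385)/(2*3)) - 3580 = (5688 - 22*(-35/12)) - 3580 = (5688 + 385/6) - 3580 = 34513/6 - 3580 = 13033/6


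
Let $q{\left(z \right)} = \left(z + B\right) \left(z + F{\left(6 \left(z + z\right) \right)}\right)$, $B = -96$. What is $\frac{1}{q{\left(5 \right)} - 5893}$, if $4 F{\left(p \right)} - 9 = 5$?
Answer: $- \frac{2}{13333} \approx -0.00015$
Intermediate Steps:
$F{\left(p \right)} = \frac{7}{2}$ ($F{\left(p \right)} = \frac{9}{4} + \frac{1}{4} \cdot 5 = \frac{9}{4} + \frac{5}{4} = \frac{7}{2}$)
$q{\left(z \right)} = \left(-96 + z\right) \left(\frac{7}{2} + z\right)$ ($q{\left(z \right)} = \left(z - 96\right) \left(z + \frac{7}{2}\right) = \left(-96 + z\right) \left(\frac{7}{2} + z\right)$)
$\frac{1}{q{\left(5 \right)} - 5893} = \frac{1}{\left(-336 + 5^{2} - \frac{925}{2}\right) - 5893} = \frac{1}{\left(-336 + 25 - \frac{925}{2}\right) - 5893} = \frac{1}{- \frac{1547}{2} - 5893} = \frac{1}{- \frac{13333}{2}} = - \frac{2}{13333}$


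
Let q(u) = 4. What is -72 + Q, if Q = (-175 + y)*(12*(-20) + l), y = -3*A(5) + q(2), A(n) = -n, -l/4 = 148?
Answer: 129720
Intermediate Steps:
l = -592 (l = -4*148 = -592)
y = 19 (y = -(-3)*5 + 4 = -3*(-5) + 4 = 15 + 4 = 19)
Q = 129792 (Q = (-175 + 19)*(12*(-20) - 592) = -156*(-240 - 592) = -156*(-832) = 129792)
-72 + Q = -72 + 129792 = 129720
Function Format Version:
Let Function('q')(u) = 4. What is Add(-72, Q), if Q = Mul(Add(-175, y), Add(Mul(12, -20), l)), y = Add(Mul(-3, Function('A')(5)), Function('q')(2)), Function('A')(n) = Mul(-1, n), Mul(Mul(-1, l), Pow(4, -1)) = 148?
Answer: 129720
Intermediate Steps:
l = -592 (l = Mul(-4, 148) = -592)
y = 19 (y = Add(Mul(-3, Mul(-1, 5)), 4) = Add(Mul(-3, -5), 4) = Add(15, 4) = 19)
Q = 129792 (Q = Mul(Add(-175, 19), Add(Mul(12, -20), -592)) = Mul(-156, Add(-240, -592)) = Mul(-156, -832) = 129792)
Add(-72, Q) = Add(-72, 129792) = 129720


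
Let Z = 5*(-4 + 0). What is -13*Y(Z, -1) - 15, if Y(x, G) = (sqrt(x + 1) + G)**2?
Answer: 219 + 26*I*sqrt(19) ≈ 219.0 + 113.33*I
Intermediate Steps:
Z = -20 (Z = 5*(-4) = -20)
Y(x, G) = (G + sqrt(1 + x))**2 (Y(x, G) = (sqrt(1 + x) + G)**2 = (G + sqrt(1 + x))**2)
-13*Y(Z, -1) - 15 = -13*(-1 + sqrt(1 - 20))**2 - 15 = -13*(-1 + sqrt(-19))**2 - 15 = -13*(-1 + I*sqrt(19))**2 - 15 = -15 - 13*(-1 + I*sqrt(19))**2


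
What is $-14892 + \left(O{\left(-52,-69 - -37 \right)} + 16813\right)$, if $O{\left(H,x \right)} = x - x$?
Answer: $1921$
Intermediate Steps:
$O{\left(H,x \right)} = 0$
$-14892 + \left(O{\left(-52,-69 - -37 \right)} + 16813\right) = -14892 + \left(0 + 16813\right) = -14892 + 16813 = 1921$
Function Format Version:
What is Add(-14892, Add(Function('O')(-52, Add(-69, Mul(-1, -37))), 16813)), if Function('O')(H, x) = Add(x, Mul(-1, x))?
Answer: 1921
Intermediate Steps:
Function('O')(H, x) = 0
Add(-14892, Add(Function('O')(-52, Add(-69, Mul(-1, -37))), 16813)) = Add(-14892, Add(0, 16813)) = Add(-14892, 16813) = 1921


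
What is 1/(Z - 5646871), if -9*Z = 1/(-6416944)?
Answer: -57752496/326120894840015 ≈ -1.7709e-7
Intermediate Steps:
Z = 1/57752496 (Z = -⅑/(-6416944) = -⅑*(-1/6416944) = 1/57752496 ≈ 1.7315e-8)
1/(Z - 5646871) = 1/(1/57752496 - 5646871) = 1/(-326120894840015/57752496) = -57752496/326120894840015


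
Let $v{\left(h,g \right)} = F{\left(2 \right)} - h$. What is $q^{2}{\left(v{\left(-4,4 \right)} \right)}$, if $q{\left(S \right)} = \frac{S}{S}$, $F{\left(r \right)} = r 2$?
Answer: $1$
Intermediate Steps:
$F{\left(r \right)} = 2 r$
$v{\left(h,g \right)} = 4 - h$ ($v{\left(h,g \right)} = 2 \cdot 2 - h = 4 - h$)
$q{\left(S \right)} = 1$
$q^{2}{\left(v{\left(-4,4 \right)} \right)} = 1^{2} = 1$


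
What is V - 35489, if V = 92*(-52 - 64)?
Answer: -46161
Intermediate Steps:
V = -10672 (V = 92*(-116) = -10672)
V - 35489 = -10672 - 35489 = -46161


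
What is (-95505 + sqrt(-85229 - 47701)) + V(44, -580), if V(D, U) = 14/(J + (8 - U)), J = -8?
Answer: -27696443/290 + 3*I*sqrt(14770) ≈ -95505.0 + 364.6*I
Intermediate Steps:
V(D, U) = -14/U (V(D, U) = 14/(-8 + (8 - U)) = 14/((-U)) = 14*(-1/U) = -14/U)
(-95505 + sqrt(-85229 - 47701)) + V(44, -580) = (-95505 + sqrt(-85229 - 47701)) - 14/(-580) = (-95505 + sqrt(-132930)) - 14*(-1/580) = (-95505 + 3*I*sqrt(14770)) + 7/290 = -27696443/290 + 3*I*sqrt(14770)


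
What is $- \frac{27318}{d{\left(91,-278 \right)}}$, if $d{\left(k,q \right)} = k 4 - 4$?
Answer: $- \frac{4553}{60} \approx -75.883$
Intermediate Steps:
$d{\left(k,q \right)} = -4 + 4 k$ ($d{\left(k,q \right)} = 4 k - 4 = -4 + 4 k$)
$- \frac{27318}{d{\left(91,-278 \right)}} = - \frac{27318}{-4 + 4 \cdot 91} = - \frac{27318}{-4 + 364} = - \frac{27318}{360} = \left(-27318\right) \frac{1}{360} = - \frac{4553}{60}$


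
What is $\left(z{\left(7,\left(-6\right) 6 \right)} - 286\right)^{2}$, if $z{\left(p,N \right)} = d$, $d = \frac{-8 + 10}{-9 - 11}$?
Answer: $\frac{8185321}{100} \approx 81853.0$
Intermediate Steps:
$d = - \frac{1}{10}$ ($d = \frac{2}{-20} = 2 \left(- \frac{1}{20}\right) = - \frac{1}{10} \approx -0.1$)
$z{\left(p,N \right)} = - \frac{1}{10}$
$\left(z{\left(7,\left(-6\right) 6 \right)} - 286\right)^{2} = \left(- \frac{1}{10} - 286\right)^{2} = \left(- \frac{2861}{10}\right)^{2} = \frac{8185321}{100}$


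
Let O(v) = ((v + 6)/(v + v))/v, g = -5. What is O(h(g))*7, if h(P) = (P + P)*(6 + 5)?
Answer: -91/3025 ≈ -0.030083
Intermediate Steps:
h(P) = 22*P (h(P) = (2*P)*11 = 22*P)
O(v) = (6 + v)/(2*v²) (O(v) = ((6 + v)/((2*v)))/v = ((6 + v)*(1/(2*v)))/v = ((6 + v)/(2*v))/v = (6 + v)/(2*v²))
O(h(g))*7 = ((6 + 22*(-5))/(2*(22*(-5))²))*7 = ((½)*(6 - 110)/(-110)²)*7 = ((½)*(1/12100)*(-104))*7 = -13/3025*7 = -91/3025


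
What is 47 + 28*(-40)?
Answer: -1073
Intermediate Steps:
47 + 28*(-40) = 47 - 1120 = -1073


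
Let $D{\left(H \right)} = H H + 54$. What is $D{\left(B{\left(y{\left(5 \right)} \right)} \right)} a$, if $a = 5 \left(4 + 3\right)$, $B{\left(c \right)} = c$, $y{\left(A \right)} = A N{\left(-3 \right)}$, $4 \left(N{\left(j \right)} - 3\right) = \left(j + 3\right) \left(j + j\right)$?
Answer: $9765$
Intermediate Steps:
$N{\left(j \right)} = 3 + \frac{j \left(3 + j\right)}{2}$ ($N{\left(j \right)} = 3 + \frac{\left(j + 3\right) \left(j + j\right)}{4} = 3 + \frac{\left(3 + j\right) 2 j}{4} = 3 + \frac{2 j \left(3 + j\right)}{4} = 3 + \frac{j \left(3 + j\right)}{2}$)
$y{\left(A \right)} = 3 A$ ($y{\left(A \right)} = A \left(3 + \frac{\left(-3\right)^{2}}{2} + \frac{3}{2} \left(-3\right)\right) = A \left(3 + \frac{1}{2} \cdot 9 - \frac{9}{2}\right) = A \left(3 + \frac{9}{2} - \frac{9}{2}\right) = A 3 = 3 A$)
$a = 35$ ($a = 5 \cdot 7 = 35$)
$D{\left(H \right)} = 54 + H^{2}$ ($D{\left(H \right)} = H^{2} + 54 = 54 + H^{2}$)
$D{\left(B{\left(y{\left(5 \right)} \right)} \right)} a = \left(54 + \left(3 \cdot 5\right)^{2}\right) 35 = \left(54 + 15^{2}\right) 35 = \left(54 + 225\right) 35 = 279 \cdot 35 = 9765$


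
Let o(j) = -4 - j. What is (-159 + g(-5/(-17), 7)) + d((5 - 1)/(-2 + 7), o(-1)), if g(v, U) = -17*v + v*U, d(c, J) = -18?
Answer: -3059/17 ≈ -179.94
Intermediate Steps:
g(v, U) = -17*v + U*v
(-159 + g(-5/(-17), 7)) + d((5 - 1)/(-2 + 7), o(-1)) = (-159 + (-5/(-17))*(-17 + 7)) - 18 = (-159 - 5*(-1/17)*(-10)) - 18 = (-159 + (5/17)*(-10)) - 18 = (-159 - 50/17) - 18 = -2753/17 - 18 = -3059/17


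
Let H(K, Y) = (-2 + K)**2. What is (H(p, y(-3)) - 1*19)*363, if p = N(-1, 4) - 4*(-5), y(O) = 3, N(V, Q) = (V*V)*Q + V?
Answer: 153186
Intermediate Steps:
N(V, Q) = V + Q*V**2 (N(V, Q) = V**2*Q + V = Q*V**2 + V = V + Q*V**2)
p = 23 (p = -(1 + 4*(-1)) - 4*(-5) = -(1 - 4) + 20 = -1*(-3) + 20 = 3 + 20 = 23)
(H(p, y(-3)) - 1*19)*363 = ((-2 + 23)**2 - 1*19)*363 = (21**2 - 19)*363 = (441 - 19)*363 = 422*363 = 153186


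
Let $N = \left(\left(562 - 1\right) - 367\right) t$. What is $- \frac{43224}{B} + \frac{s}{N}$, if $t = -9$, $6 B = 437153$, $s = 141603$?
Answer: $- \frac{20784996961}{254423046} \approx -81.695$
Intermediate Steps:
$B = \frac{437153}{6}$ ($B = \frac{1}{6} \cdot 437153 = \frac{437153}{6} \approx 72859.0$)
$N = -1746$ ($N = \left(\left(562 - 1\right) - 367\right) \left(-9\right) = \left(561 - 367\right) \left(-9\right) = 194 \left(-9\right) = -1746$)
$- \frac{43224}{B} + \frac{s}{N} = - \frac{43224}{\frac{437153}{6}} + \frac{141603}{-1746} = \left(-43224\right) \frac{6}{437153} + 141603 \left(- \frac{1}{1746}\right) = - \frac{259344}{437153} - \frac{47201}{582} = - \frac{20784996961}{254423046}$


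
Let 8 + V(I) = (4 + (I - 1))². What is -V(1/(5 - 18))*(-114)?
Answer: 10488/169 ≈ 62.059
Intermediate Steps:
V(I) = -8 + (3 + I)² (V(I) = -8 + (4 + (I - 1))² = -8 + (4 + (-1 + I))² = -8 + (3 + I)²)
-V(1/(5 - 18))*(-114) = -(-8 + (3 + 1/(5 - 18))²)*(-114) = -(-8 + (3 + 1/(-13))²)*(-114) = -(-8 + (3 - 1/13)²)*(-114) = -(-8 + (38/13)²)*(-114) = -(-8 + 1444/169)*(-114) = -92*(-114)/169 = -1*(-10488/169) = 10488/169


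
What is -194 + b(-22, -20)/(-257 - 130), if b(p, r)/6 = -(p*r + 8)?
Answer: -24130/129 ≈ -187.05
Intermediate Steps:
b(p, r) = -48 - 6*p*r (b(p, r) = 6*(-(p*r + 8)) = 6*(-(8 + p*r)) = 6*(-8 - p*r) = -48 - 6*p*r)
-194 + b(-22, -20)/(-257 - 130) = -194 + (-48 - 6*(-22)*(-20))/(-257 - 130) = -194 + (-48 - 2640)/(-387) = -194 - 2688*(-1/387) = -194 + 896/129 = -24130/129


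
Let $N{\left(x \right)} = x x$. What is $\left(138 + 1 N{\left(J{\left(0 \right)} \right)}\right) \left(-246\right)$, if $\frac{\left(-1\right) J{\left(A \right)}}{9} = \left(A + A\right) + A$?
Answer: $-33948$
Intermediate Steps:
$J{\left(A \right)} = - 27 A$ ($J{\left(A \right)} = - 9 \left(\left(A + A\right) + A\right) = - 9 \left(2 A + A\right) = - 9 \cdot 3 A = - 27 A$)
$N{\left(x \right)} = x^{2}$
$\left(138 + 1 N{\left(J{\left(0 \right)} \right)}\right) \left(-246\right) = \left(138 + 1 \left(\left(-27\right) 0\right)^{2}\right) \left(-246\right) = \left(138 + 1 \cdot 0^{2}\right) \left(-246\right) = \left(138 + 1 \cdot 0\right) \left(-246\right) = \left(138 + 0\right) \left(-246\right) = 138 \left(-246\right) = -33948$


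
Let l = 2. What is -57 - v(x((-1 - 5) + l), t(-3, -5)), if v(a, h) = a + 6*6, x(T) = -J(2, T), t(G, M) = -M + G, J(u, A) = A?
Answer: -97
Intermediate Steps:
t(G, M) = G - M
x(T) = -T
v(a, h) = 36 + a (v(a, h) = a + 36 = 36 + a)
-57 - v(x((-1 - 5) + l), t(-3, -5)) = -57 - (36 - ((-1 - 5) + 2)) = -57 - (36 - (-6 + 2)) = -57 - (36 - 1*(-4)) = -57 - (36 + 4) = -57 - 1*40 = -57 - 40 = -97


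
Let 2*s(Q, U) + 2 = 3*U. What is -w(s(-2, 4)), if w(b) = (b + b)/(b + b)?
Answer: -1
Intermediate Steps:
s(Q, U) = -1 + 3*U/2 (s(Q, U) = -1 + (3*U)/2 = -1 + 3*U/2)
w(b) = 1 (w(b) = (2*b)/((2*b)) = (2*b)*(1/(2*b)) = 1)
-w(s(-2, 4)) = -1*1 = -1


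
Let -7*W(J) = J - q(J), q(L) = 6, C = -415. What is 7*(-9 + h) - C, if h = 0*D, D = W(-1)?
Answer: 352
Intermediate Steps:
W(J) = 6/7 - J/7 (W(J) = -(J - 1*6)/7 = -(J - 6)/7 = -(-6 + J)/7 = 6/7 - J/7)
D = 1 (D = 6/7 - ⅐*(-1) = 6/7 + ⅐ = 1)
h = 0 (h = 0*1 = 0)
7*(-9 + h) - C = 7*(-9 + 0) - 1*(-415) = 7*(-9) + 415 = -63 + 415 = 352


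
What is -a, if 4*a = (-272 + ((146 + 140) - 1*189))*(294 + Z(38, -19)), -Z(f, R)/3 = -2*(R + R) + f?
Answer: -2100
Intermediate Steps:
Z(f, R) = -3*f + 12*R (Z(f, R) = -3*(-2*(R + R) + f) = -3*(-4*R + f) = -3*(f - 4*R) = -3*f + 12*R)
a = 2100 (a = ((-272 + ((146 + 140) - 1*189))*(294 + (-3*38 + 12*(-19))))/4 = ((-272 + (286 - 189))*(294 + (-114 - 228)))/4 = ((-272 + 97)*(294 - 342))/4 = (-175*(-48))/4 = (¼)*8400 = 2100)
-a = -1*2100 = -2100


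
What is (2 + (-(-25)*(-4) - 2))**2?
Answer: 10000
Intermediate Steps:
(2 + (-(-25)*(-4) - 2))**2 = (2 + (-5*20 - 2))**2 = (2 + (-100 - 2))**2 = (2 - 102)**2 = (-100)**2 = 10000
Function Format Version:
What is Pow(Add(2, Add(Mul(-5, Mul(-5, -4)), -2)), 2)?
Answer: 10000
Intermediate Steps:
Pow(Add(2, Add(Mul(-5, Mul(-5, -4)), -2)), 2) = Pow(Add(2, Add(Mul(-5, 20), -2)), 2) = Pow(Add(2, Add(-100, -2)), 2) = Pow(Add(2, -102), 2) = Pow(-100, 2) = 10000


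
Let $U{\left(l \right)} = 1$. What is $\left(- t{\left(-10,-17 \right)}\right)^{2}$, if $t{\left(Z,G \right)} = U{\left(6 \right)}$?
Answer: $1$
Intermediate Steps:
$t{\left(Z,G \right)} = 1$
$\left(- t{\left(-10,-17 \right)}\right)^{2} = \left(\left(-1\right) 1\right)^{2} = \left(-1\right)^{2} = 1$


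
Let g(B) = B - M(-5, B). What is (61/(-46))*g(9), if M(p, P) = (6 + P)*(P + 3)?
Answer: 10431/46 ≈ 226.76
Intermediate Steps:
M(p, P) = (3 + P)*(6 + P) (M(p, P) = (6 + P)*(3 + P) = (3 + P)*(6 + P))
g(B) = -18 - B² - 8*B (g(B) = B - (18 + B² + 9*B) = B + (-18 - B² - 9*B) = -18 - B² - 8*B)
(61/(-46))*g(9) = (61/(-46))*(-18 - 1*9² - 8*9) = (61*(-1/46))*(-18 - 1*81 - 72) = -61*(-18 - 81 - 72)/46 = -61/46*(-171) = 10431/46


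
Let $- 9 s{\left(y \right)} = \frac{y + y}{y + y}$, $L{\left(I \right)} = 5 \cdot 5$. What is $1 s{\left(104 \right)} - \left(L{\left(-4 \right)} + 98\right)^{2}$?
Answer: $- \frac{136162}{9} \approx -15129.0$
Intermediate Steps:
$L{\left(I \right)} = 25$
$s{\left(y \right)} = - \frac{1}{9}$ ($s{\left(y \right)} = - \frac{\left(y + y\right) \frac{1}{y + y}}{9} = - \frac{2 y \frac{1}{2 y}}{9} = \left(- \frac{1}{9}\right) 1 = - \frac{1}{9}$)
$1 s{\left(104 \right)} - \left(L{\left(-4 \right)} + 98\right)^{2} = 1 \left(- \frac{1}{9}\right) - \left(25 + 98\right)^{2} = - \frac{1}{9} - 123^{2} = - \frac{1}{9} - 15129 = - \frac{136162}{9}$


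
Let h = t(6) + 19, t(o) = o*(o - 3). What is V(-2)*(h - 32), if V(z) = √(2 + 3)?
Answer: 5*√5 ≈ 11.180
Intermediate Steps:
t(o) = o*(-3 + o)
V(z) = √5
h = 37 (h = 6*(-3 + 6) + 19 = 6*3 + 19 = 18 + 19 = 37)
V(-2)*(h - 32) = √5*(37 - 32) = √5*5 = 5*√5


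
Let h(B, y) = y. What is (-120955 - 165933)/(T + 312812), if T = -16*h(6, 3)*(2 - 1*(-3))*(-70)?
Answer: -71722/82403 ≈ -0.87038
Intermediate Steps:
T = 16800 (T = -48*(2 - 1*(-3))*(-70) = -48*(2 + 3)*(-70) = -48*5*(-70) = -16*15*(-70) = -240*(-70) = 16800)
(-120955 - 165933)/(T + 312812) = (-120955 - 165933)/(16800 + 312812) = -286888/329612 = -286888*1/329612 = -71722/82403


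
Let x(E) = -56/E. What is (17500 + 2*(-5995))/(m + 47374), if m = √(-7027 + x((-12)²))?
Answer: 4698553320/40397452261 - 16530*I*√252986/40397452261 ≈ 0.11631 - 0.00020581*I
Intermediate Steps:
m = I*√252986/6 (m = √(-7027 - 56/((-12)²)) = √(-7027 - 56/144) = √(-7027 - 56*1/144) = √(-7027 - 7/18) = √(-126493/18) = I*√252986/6 ≈ 83.829*I)
(17500 + 2*(-5995))/(m + 47374) = (17500 + 2*(-5995))/(I*√252986/6 + 47374) = (17500 - 11990)/(47374 + I*√252986/6) = 5510/(47374 + I*√252986/6)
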